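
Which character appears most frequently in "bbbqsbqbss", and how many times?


Input: 'bbbqsbqbss'
Operation: tally each character
Counts: 'b':5, 'q':2, 's':3
Maximum: 'b' appears 5 times


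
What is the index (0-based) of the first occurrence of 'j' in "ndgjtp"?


Input string: 'ndgjtp'
Target: 'j'
Scanning left to right: s[0]='n', s[1]='d', s[2]='g', s[3]='j'
First match at index: 3


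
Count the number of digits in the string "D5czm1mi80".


Input string: 'D5czm1mi80'
Operation: count digit characters (0-9)
Scan: 'D', '5'(digit), 'c', 'z', 'm', '1'(digit), 'm', 'i', '8'(digit), '0'(digit)
Digits found: 4
Result: 4


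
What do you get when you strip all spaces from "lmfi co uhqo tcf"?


Input string: 'lmfi co uhqo tcf'
Operation: remove all spaces
Words: 'lmfi', 'co', 'uhqo', 'tcf'
Join without spaces: lmficouhqotcf


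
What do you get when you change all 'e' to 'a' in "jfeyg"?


Input string: 'jfeyg'
Operation: replace 'e' with 'a'
Positions of 'e': 2
After replacement: jfayg


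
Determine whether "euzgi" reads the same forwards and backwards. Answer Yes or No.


Input string: 'euzgi'
Reversed: 'igzue'
Compare pairs: s[0]='e' vs s[4]='i' (mismatch), s[1]='u' vs s[3]='g' (mismatch)
Palindrome: No


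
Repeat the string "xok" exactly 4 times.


Input string: 'xok'
Operation: repeat 4 times
Concatenation: 'xok' + 'xok' + 'xok' + 'xok'
Result: xokxokxokxok


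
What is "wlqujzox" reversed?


Input string: 'wlqujzox'
Operation: reverse character order
Original order: 'w' -> 'l' -> 'q' -> 'u' -> 'j' -> 'z' -> 'o' -> 'x'
Reversed order: 'x' -> 'o' -> 'z' -> 'j' -> 'u' -> 'q' -> 'l' -> 'w'
Result: xozjuqlw


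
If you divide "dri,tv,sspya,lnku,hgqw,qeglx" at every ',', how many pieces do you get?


Input string: 'dri,tv,sspya,lnku,hgqw,qeglx'
Delimiter: ','
Split result: 'dri', 'tv', 'sspya', 'lnku', 'hgqw', 'qeglx'
Number of parts: 6


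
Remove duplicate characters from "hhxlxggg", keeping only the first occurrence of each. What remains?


Input: 'hhxlxggg'
Operation: keep first occurrence of each character
Scan: s[0]='h' new -> keep; s[1]='h' seen -> skip; s[2]='x' new -> keep; s[3]='l' new -> keep; s[4]='x' seen -> skip; s[5]='g' new -> keep; s[6]='g' seen -> skip; s[7]='g' seen -> skip
Result: hxlg


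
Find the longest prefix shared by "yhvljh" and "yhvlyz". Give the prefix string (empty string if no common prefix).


String 1: 'yhvljh'
String 2: 'yhvlyz'
Compare position by position:
pos 0: 'y' vs 'y' match
pos 1: 'h' vs 'h' match
pos 2: 'v' vs 'v' match
pos 3: 'l' vs 'l' match
pos 4: 'j' vs 'y' differ -> stop
Longest common prefix: "yhvl" (length 4)


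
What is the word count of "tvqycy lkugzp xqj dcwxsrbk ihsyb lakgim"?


Input string: 'tvqycy lkugzp xqj dcwxsrbk ihsyb lakgim'
Operation: split by spaces
Words found: 'tvqycy', 'lkugzp', 'xqj', 'dcwxsrbk', 'ihsyb', 'lakgim'
Word count: 6


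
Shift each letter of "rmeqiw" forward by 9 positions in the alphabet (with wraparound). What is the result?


Input: 'rmeqiw', shift = 9
Operation: for each letter, (position + 9) mod 26
Mapping: 'r'(17+9=26, 26 mod 26=0)->'a', 'm'(12+9=21)->'v', 'e'(4+9=13)->'n', 'q'(16+9=25)->'z', 'i'(8+9=17)->'r', 'w'(22+9=31, 31 mod 26=5)->'f'
Result: avnzrf


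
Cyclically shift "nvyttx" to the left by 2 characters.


Input: 'nvyttx', shift = 2
Operation: split at index 2 and swap parts
Front part s[0:2] = 'nv'
Back part s[2:] = 'yttx'
Rotated = back + front = 'yttx' + 'nv'
Result: yttxnv


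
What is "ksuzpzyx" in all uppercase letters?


Input string: 'ksuzpzyx'
Operation: convert each letter to uppercase
Mapping: 'k'->'K', 's'->'S', 'u'->'U', 'z'->'Z', 'p'->'P', 'z'->'Z', 'y'->'Y', 'x'->'X'
Result: KSUZPZYX


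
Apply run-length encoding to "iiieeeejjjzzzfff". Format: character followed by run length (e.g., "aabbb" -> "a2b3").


Input: 'iiieeeejjjzzzfff'
Operation: identify consecutive runs
Runs: 'iii' -> i3, 'eeee' -> e4, 'jjj' -> j3, 'zzz' -> z3, 'fff' -> f3
Encoded: i3e4j3z3f3


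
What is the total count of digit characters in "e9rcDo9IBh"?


Input string: 'e9rcDo9IBh'
Operation: count digit characters (0-9)
Scan: 'e', '9'(digit), 'r', 'c', 'D', 'o', '9'(digit), 'I', 'B', 'h'
Digits found: 2
Result: 2


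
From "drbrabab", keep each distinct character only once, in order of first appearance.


Input: 'drbrabab'
Operation: keep first occurrence of each character
Scan: s[0]='d' new -> keep; s[1]='r' new -> keep; s[2]='b' new -> keep; s[3]='r' seen -> skip; s[4]='a' new -> keep; s[5]='b' seen -> skip; s[6]='a' seen -> skip; s[7]='b' seen -> skip
Result: drba


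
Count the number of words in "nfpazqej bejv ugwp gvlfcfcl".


Input string: 'nfpazqej bejv ugwp gvlfcfcl'
Operation: split by spaces
Words found: 'nfpazqej', 'bejv', 'ugwp', 'gvlfcfcl'
Word count: 4


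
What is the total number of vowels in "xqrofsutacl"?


Input string: 'xqrofsutacl'
Operation: count vowels (a, e, i, o, u)
Scan: s[0]='x', s[1]='q', s[2]='r', s[3]='o' (vowel), s[4]='f', s[5]='s', s[6]='u' (vowel), s[7]='t', s[8]='a' (vowel), s[9]='c', s[10]='l'
Vowels found: 3
Result: 3


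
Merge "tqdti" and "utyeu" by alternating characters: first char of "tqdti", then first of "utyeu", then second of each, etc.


String 1: 'tqdti'
String 2: 'utyeu'
Operation: alternate characters
Pairs: 't'+'u', 'q'+'t', 'd'+'y', 't'+'e', 'i'+'u'
Result: tuqtdyteiu


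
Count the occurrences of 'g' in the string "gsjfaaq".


Input string: 'gsjfaaq'
Target character: 'g'
Scan each position: s[0]='g'
Matches found at indices: 0
Total: 1


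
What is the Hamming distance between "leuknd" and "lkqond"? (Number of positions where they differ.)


String 1: 'leuknd'
String 2: 'lkqond'
Compare each position: pos 0: 'l'=='l', pos 1: 'e'!='k', pos 2: 'u'!='q', pos 3: 'k'!='o', pos 4: 'n'=='n', pos 5: 'd'=='d'
Differing positions: 3
Hamming distance: 3


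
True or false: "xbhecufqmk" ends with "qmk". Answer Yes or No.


Input string: 'xbhecufqmk'
Suffix to check: 'qmk'
Last 3 characters of input: 'qmk'
Match: True
Result: Yes


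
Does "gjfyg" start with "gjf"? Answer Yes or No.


Input string: 'gjfyg'
Prefix to check: 'gjf'
First 3 characters of input: 'gjf'
Match: True
Result: Yes


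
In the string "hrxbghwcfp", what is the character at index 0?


Input string: 'hrxbghwcfp'
Operation: get character at index 0
Index mapping: s[0]='h'
Result: 'h'


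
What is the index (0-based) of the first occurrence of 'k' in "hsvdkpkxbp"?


Input string: 'hsvdkpkxbp'
Target: 'k'
Scanning left to right: s[0]='h', s[1]='s', s[2]='v', s[3]='d', s[4]='k'
First match at index: 4


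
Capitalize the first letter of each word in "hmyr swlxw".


Input string: 'hmyr swlxw'
Operation: capitalize first letter of each word
Word transformations: 'hmyr'->'Hmyr', 'swlxw'->'Swlxw'
Result: Hmyr Swlxw


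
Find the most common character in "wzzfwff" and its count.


Input: 'wzzfwff'
Operation: tally each character
Counts: 'f':3, 'w':2, 'z':2
Maximum: 'f' appears 3 times


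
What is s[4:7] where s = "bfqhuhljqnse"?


Input string: 'bfqhuhljqnse'
Operation: slice [4:7]
Extract characters: s[4]='u', s[5]='h', s[6]='l'
Result: uhl


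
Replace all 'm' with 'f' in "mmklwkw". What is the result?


Input string: 'mmklwkw'
Operation: replace 'm' with 'f'
Positions of 'm': 0, 1
After replacement: ffklwkw


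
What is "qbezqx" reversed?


Input string: 'qbezqx'
Operation: reverse character order
Original order: 'q' -> 'b' -> 'e' -> 'z' -> 'q' -> 'x'
Reversed order: 'x' -> 'q' -> 'z' -> 'e' -> 'b' -> 'q'
Result: xqzebq


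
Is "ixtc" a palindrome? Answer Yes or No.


Input string: 'ixtc'
Reversed: 'ctxi'
Compare pairs: s[0]='i' vs s[3]='c' (mismatch), s[1]='x' vs s[2]='t' (mismatch)
Palindrome: No


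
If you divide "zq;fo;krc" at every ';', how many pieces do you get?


Input string: 'zq;fo;krc'
Delimiter: ';'
Split result: 'zq', 'fo', 'krc'
Number of parts: 3


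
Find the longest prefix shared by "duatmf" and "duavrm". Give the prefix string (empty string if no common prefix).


String 1: 'duatmf'
String 2: 'duavrm'
Compare position by position:
pos 0: 'd' vs 'd' match
pos 1: 'u' vs 'u' match
pos 2: 'a' vs 'a' match
pos 3: 't' vs 'v' differ -> stop
Longest common prefix: "dua" (length 3)


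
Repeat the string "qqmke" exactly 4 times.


Input string: 'qqmke'
Operation: repeat 4 times
Concatenation: 'qqmke' + 'qqmke' + 'qqmke' + 'qqmke'
Result: qqmkeqqmkeqqmkeqqmke


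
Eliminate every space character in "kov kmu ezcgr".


Input string: 'kov kmu ezcgr'
Operation: remove all spaces
Words: 'kov', 'kmu', 'ezcgr'
Join without spaces: kovkmuezcgr


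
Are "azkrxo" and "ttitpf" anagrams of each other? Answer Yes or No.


String 1: 'azkrxo' -> sorted: 'akorxz'
String 2: 'ttitpf' -> sorted: 'fipttt'
Compare sorted forms: 'akorxz' != 'fipttt'
Anagram: No


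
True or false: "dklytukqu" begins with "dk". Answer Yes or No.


Input string: 'dklytukqu'
Prefix to check: 'dk'
First 2 characters of input: 'dk'
Match: True
Result: Yes


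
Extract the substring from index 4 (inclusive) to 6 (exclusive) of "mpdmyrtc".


Input string: 'mpdmyrtc'
Operation: slice [4:6]
Extract characters: s[4]='y', s[5]='r'
Result: yr


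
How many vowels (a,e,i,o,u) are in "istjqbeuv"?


Input string: 'istjqbeuv'
Operation: count vowels (a, e, i, o, u)
Scan: s[0]='i' (vowel), s[1]='s', s[2]='t', s[3]='j', s[4]='q', s[5]='b', s[6]='e' (vowel), s[7]='u' (vowel), s[8]='v'
Vowels found: 3
Result: 3


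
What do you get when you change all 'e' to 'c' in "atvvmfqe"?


Input string: 'atvvmfqe'
Operation: replace 'e' with 'c'
Positions of 'e': 7
After replacement: atvvmfqc


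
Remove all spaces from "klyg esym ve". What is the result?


Input string: 'klyg esym ve'
Operation: remove all spaces
Words: 'klyg', 'esym', 've'
Join without spaces: klygesymve


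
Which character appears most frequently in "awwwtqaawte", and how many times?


Input: 'awwwtqaawte'
Operation: tally each character
Counts: 'a':3, 'e':1, 'q':1, 't':2, 'w':4
Maximum: 'w' appears 4 times


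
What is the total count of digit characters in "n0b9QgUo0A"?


Input string: 'n0b9QgUo0A'
Operation: count digit characters (0-9)
Scan: 'n', '0'(digit), 'b', '9'(digit), 'Q', 'g', 'U', 'o', '0'(digit), 'A'
Digits found: 3
Result: 3


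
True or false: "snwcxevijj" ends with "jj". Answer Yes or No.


Input string: 'snwcxevijj'
Suffix to check: 'jj'
Last 2 characters of input: 'jj'
Match: True
Result: Yes


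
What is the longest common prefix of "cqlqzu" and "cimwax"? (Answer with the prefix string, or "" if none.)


String 1: 'cqlqzu'
String 2: 'cimwax'
Compare position by position:
pos 0: 'c' vs 'c' match
pos 1: 'q' vs 'i' differ -> stop
Longest common prefix: "c" (length 1)


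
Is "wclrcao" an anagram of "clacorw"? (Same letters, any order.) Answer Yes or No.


String 1: 'clacorw' -> sorted: 'acclorw'
String 2: 'wclrcao' -> sorted: 'acclorw'
Compare sorted forms: 'acclorw' == 'acclorw'
Anagram: Yes


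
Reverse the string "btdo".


Input string: 'btdo'
Operation: reverse character order
Original order: 'b' -> 't' -> 'd' -> 'o'
Reversed order: 'o' -> 'd' -> 't' -> 'b'
Result: odtb


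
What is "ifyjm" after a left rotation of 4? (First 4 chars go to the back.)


Input: 'ifyjm', shift = 4
Operation: split at index 4 and swap parts
Front part s[0:4] = 'ifyj'
Back part s[4:] = 'm'
Rotated = back + front = 'm' + 'ifyj'
Result: mifyj


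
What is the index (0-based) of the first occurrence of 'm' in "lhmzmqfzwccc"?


Input string: 'lhmzmqfzwccc'
Target: 'm'
Scanning left to right: s[0]='l', s[1]='h', s[2]='m'
First match at index: 2


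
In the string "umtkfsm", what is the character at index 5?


Input string: 'umtkfsm'
Operation: get character at index 5
Index mapping: s[0]='u', s[1]='m', s[2]='t', s[3]='k', s[4]='f', s[5]='s'
Result: 's'


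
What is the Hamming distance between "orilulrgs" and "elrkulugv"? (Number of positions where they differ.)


String 1: 'orilulrgs'
String 2: 'elrkulugv'
Compare each position: pos 0: 'o'!='e', pos 1: 'r'!='l', pos 2: 'i'!='r', pos 3: 'l'!='k', pos 4: 'u'=='u', pos 5: 'l'=='l', pos 6: 'r'!='u', pos 7: 'g'=='g', pos 8: 's'!='v'
Differing positions: 6
Hamming distance: 6


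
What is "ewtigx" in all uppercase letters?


Input string: 'ewtigx'
Operation: convert each letter to uppercase
Mapping: 'e'->'E', 'w'->'W', 't'->'T', 'i'->'I', 'g'->'G', 'x'->'X'
Result: EWTIGX


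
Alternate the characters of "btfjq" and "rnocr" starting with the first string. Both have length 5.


String 1: 'btfjq'
String 2: 'rnocr'
Operation: alternate characters
Pairs: 'b'+'r', 't'+'n', 'f'+'o', 'j'+'c', 'q'+'r'
Result: brtnfojcqr


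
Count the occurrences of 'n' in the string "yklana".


Input string: 'yklana'
Target character: 'n'
Scan each position: s[4]='n'
Matches found at indices: 4
Total: 1


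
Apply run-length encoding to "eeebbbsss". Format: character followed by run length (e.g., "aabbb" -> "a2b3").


Input: 'eeebbbsss'
Operation: identify consecutive runs
Runs: 'eee' -> e3, 'bbb' -> b3, 'sss' -> s3
Encoded: e3b3s3


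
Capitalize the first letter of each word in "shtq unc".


Input string: 'shtq unc'
Operation: capitalize first letter of each word
Word transformations: 'shtq'->'Shtq', 'unc'->'Unc'
Result: Shtq Unc


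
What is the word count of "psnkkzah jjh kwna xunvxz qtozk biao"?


Input string: 'psnkkzah jjh kwna xunvxz qtozk biao'
Operation: split by spaces
Words found: 'psnkkzah', 'jjh', 'kwna', 'xunvxz', 'qtozk', 'biao'
Word count: 6


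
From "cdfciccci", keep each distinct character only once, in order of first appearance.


Input: 'cdfciccci'
Operation: keep first occurrence of each character
Scan: s[0]='c' new -> keep; s[1]='d' new -> keep; s[2]='f' new -> keep; s[3]='c' seen -> skip; s[4]='i' new -> keep; s[5]='c' seen -> skip; s[6]='c' seen -> skip; s[7]='c' seen -> skip; s[8]='i' seen -> skip
Result: cdfi


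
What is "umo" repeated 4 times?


Input string: 'umo'
Operation: repeat 4 times
Concatenation: 'umo' + 'umo' + 'umo' + 'umo'
Result: umoumoumoumo


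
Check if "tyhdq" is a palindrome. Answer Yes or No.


Input string: 'tyhdq'
Reversed: 'qdhyt'
Compare pairs: s[0]='t' vs s[4]='q' (mismatch), s[1]='y' vs s[3]='d' (mismatch)
Palindrome: No


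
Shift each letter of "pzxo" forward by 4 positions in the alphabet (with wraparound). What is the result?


Input: 'pzxo', shift = 4
Operation: for each letter, (position + 4) mod 26
Mapping: 'p'(15+4=19)->'t', 'z'(25+4=29, 29 mod 26=3)->'d', 'x'(23+4=27, 27 mod 26=1)->'b', 'o'(14+4=18)->'s'
Result: tdbs


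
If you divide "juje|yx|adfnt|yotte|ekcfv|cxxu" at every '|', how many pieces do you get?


Input string: 'juje|yx|adfnt|yotte|ekcfv|cxxu'
Delimiter: '|'
Split result: 'juje', 'yx', 'adfnt', 'yotte', 'ekcfv', 'cxxu'
Number of parts: 6


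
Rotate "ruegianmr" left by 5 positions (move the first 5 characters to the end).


Input: 'ruegianmr', shift = 5
Operation: split at index 5 and swap parts
Front part s[0:5] = 'ruegi'
Back part s[5:] = 'anmr'
Rotated = back + front = 'anmr' + 'ruegi'
Result: anmrruegi


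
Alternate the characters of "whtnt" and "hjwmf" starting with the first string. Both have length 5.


String 1: 'whtnt'
String 2: 'hjwmf'
Operation: alternate characters
Pairs: 'w'+'h', 'h'+'j', 't'+'w', 'n'+'m', 't'+'f'
Result: whhjtwnmtf


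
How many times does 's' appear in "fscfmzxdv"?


Input string: 'fscfmzxdv'
Target character: 's'
Scan each position: s[1]='s'
Matches found at indices: 1
Total: 1


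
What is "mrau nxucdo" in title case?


Input string: 'mrau nxucdo'
Operation: capitalize first letter of each word
Word transformations: 'mrau'->'Mrau', 'nxucdo'->'Nxucdo'
Result: Mrau Nxucdo


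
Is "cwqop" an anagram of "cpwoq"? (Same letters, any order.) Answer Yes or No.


String 1: 'cpwoq' -> sorted: 'copqw'
String 2: 'cwqop' -> sorted: 'copqw'
Compare sorted forms: 'copqw' == 'copqw'
Anagram: Yes


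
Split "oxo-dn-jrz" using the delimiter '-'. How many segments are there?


Input string: 'oxo-dn-jrz'
Delimiter: '-'
Split result: 'oxo', 'dn', 'jrz'
Number of parts: 3


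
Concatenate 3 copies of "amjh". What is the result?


Input string: 'amjh'
Operation: repeat 3 times
Concatenation: 'amjh' + 'amjh' + 'amjh'
Result: amjhamjhamjh


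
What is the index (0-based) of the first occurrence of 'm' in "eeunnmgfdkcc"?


Input string: 'eeunnmgfdkcc'
Target: 'm'
Scanning left to right: s[0]='e', s[1]='e', s[2]='u', s[3]='n', s[4]='n', s[5]='m'
First match at index: 5


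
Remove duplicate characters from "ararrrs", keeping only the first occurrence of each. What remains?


Input: 'ararrrs'
Operation: keep first occurrence of each character
Scan: s[0]='a' new -> keep; s[1]='r' new -> keep; s[2]='a' seen -> skip; s[3]='r' seen -> skip; s[4]='r' seen -> skip; s[5]='r' seen -> skip; s[6]='s' new -> keep
Result: ars


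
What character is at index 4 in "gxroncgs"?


Input string: 'gxroncgs'
Operation: get character at index 4
Index mapping: s[0]='g', s[1]='x', s[2]='r', s[3]='o', s[4]='n'
Result: 'n'


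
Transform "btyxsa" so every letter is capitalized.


Input string: 'btyxsa'
Operation: convert each letter to uppercase
Mapping: 'b'->'B', 't'->'T', 'y'->'Y', 'x'->'X', 's'->'S', 'a'->'A'
Result: BTYXSA


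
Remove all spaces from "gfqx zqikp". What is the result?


Input string: 'gfqx zqikp'
Operation: remove all spaces
Words: 'gfqx', 'zqikp'
Join without spaces: gfqxzqikp


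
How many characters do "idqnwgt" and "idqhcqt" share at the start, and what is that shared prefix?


String 1: 'idqnwgt'
String 2: 'idqhcqt'
Compare position by position:
pos 0: 'i' vs 'i' match
pos 1: 'd' vs 'd' match
pos 2: 'q' vs 'q' match
pos 3: 'n' vs 'h' differ -> stop
Longest common prefix: "idq" (length 3)


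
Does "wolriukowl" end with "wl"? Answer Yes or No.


Input string: 'wolriukowl'
Suffix to check: 'wl'
Last 2 characters of input: 'wl'
Match: True
Result: Yes


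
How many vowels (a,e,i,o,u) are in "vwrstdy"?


Input string: 'vwrstdy'
Operation: count vowels (a, e, i, o, u)
Scan: s[0]='v', s[1]='w', s[2]='r', s[3]='s', s[4]='t', s[5]='d', s[6]='y'
Vowels found: 0
Result: 0


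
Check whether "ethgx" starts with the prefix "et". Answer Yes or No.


Input string: 'ethgx'
Prefix to check: 'et'
First 2 characters of input: 'et'
Match: True
Result: Yes


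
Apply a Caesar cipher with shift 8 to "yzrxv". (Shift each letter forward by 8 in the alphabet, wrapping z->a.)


Input: 'yzrxv', shift = 8
Operation: for each letter, (position + 8) mod 26
Mapping: 'y'(24+8=32, 32 mod 26=6)->'g', 'z'(25+8=33, 33 mod 26=7)->'h', 'r'(17+8=25)->'z', 'x'(23+8=31, 31 mod 26=5)->'f', 'v'(21+8=29, 29 mod 26=3)->'d'
Result: ghzfd


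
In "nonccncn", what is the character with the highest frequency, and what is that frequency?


Input: 'nonccncn'
Operation: tally each character
Counts: 'c':3, 'n':4, 'o':1
Maximum: 'n' appears 4 times


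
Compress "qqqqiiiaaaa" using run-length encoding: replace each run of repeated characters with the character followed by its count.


Input: 'qqqqiiiaaaa'
Operation: identify consecutive runs
Runs: 'qqqq' -> q4, 'iii' -> i3, 'aaaa' -> a4
Encoded: q4i3a4


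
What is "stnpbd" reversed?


Input string: 'stnpbd'
Operation: reverse character order
Original order: 's' -> 't' -> 'n' -> 'p' -> 'b' -> 'd'
Reversed order: 'd' -> 'b' -> 'p' -> 'n' -> 't' -> 's'
Result: dbpnts


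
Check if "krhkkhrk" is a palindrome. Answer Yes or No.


Input string: 'krhkkhrk'
Reversed: 'krhkkhrk'
Compare pairs: s[0]='k' vs s[7]='k' (match), s[1]='r' vs s[6]='r' (match), s[2]='h' vs s[5]='h' (match), s[3]='k' vs s[4]='k' (match)
Palindrome: Yes


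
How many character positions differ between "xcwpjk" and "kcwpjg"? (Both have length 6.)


String 1: 'xcwpjk'
String 2: 'kcwpjg'
Compare each position: pos 0: 'x'!='k', pos 1: 'c'=='c', pos 2: 'w'=='w', pos 3: 'p'=='p', pos 4: 'j'=='j', pos 5: 'k'!='g'
Differing positions: 2
Hamming distance: 2


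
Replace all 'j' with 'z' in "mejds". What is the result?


Input string: 'mejds'
Operation: replace 'j' with 'z'
Positions of 'j': 2
After replacement: mezds


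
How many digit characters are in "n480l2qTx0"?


Input string: 'n480l2qTx0'
Operation: count digit characters (0-9)
Scan: 'n', '4'(digit), '8'(digit), '0'(digit), 'l', '2'(digit), 'q', 'T', 'x', '0'(digit)
Digits found: 5
Result: 5


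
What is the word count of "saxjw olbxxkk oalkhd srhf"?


Input string: 'saxjw olbxxkk oalkhd srhf'
Operation: split by spaces
Words found: 'saxjw', 'olbxxkk', 'oalkhd', 'srhf'
Word count: 4


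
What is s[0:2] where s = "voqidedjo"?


Input string: 'voqidedjo'
Operation: slice [0:2]
Extract characters: s[0]='v', s[1]='o'
Result: vo


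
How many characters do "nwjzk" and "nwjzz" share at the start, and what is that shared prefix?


String 1: 'nwjzk'
String 2: 'nwjzz'
Compare position by position:
pos 0: 'n' vs 'n' match
pos 1: 'w' vs 'w' match
pos 2: 'j' vs 'j' match
pos 3: 'z' vs 'z' match
pos 4: 'k' vs 'z' differ -> stop
Longest common prefix: "nwjz" (length 4)


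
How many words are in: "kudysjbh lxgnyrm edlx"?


Input string: 'kudysjbh lxgnyrm edlx'
Operation: split by spaces
Words found: 'kudysjbh', 'lxgnyrm', 'edlx'
Word count: 3


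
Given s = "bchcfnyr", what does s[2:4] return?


Input string: 'bchcfnyr'
Operation: slice [2:4]
Extract characters: s[2]='h', s[3]='c'
Result: hc


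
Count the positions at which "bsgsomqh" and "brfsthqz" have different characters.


String 1: 'bsgsomqh'
String 2: 'brfsthqz'
Compare each position: pos 0: 'b'=='b', pos 1: 's'!='r', pos 2: 'g'!='f', pos 3: 's'=='s', pos 4: 'o'!='t', pos 5: 'm'!='h', pos 6: 'q'=='q', pos 7: 'h'!='z'
Differing positions: 5
Hamming distance: 5


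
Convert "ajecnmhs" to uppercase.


Input string: 'ajecnmhs'
Operation: convert each letter to uppercase
Mapping: 'a'->'A', 'j'->'J', 'e'->'E', 'c'->'C', 'n'->'N', 'm'->'M', 'h'->'H', 's'->'S'
Result: AJECNMHS


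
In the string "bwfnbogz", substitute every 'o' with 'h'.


Input string: 'bwfnbogz'
Operation: replace 'o' with 'h'
Positions of 'o': 5
After replacement: bwfnbhgz


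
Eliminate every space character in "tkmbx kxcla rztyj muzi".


Input string: 'tkmbx kxcla rztyj muzi'
Operation: remove all spaces
Words: 'tkmbx', 'kxcla', 'rztyj', 'muzi'
Join without spaces: tkmbxkxclarztyjmuzi


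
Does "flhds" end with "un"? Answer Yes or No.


Input string: 'flhds'
Suffix to check: 'un'
Last 2 characters of input: 'ds'
Match: False
Result: No


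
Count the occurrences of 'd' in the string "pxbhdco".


Input string: 'pxbhdco'
Target character: 'd'
Scan each position: s[4]='d'
Matches found at indices: 4
Total: 1


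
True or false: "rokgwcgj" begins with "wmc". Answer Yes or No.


Input string: 'rokgwcgj'
Prefix to check: 'wmc'
First 3 characters of input: 'rok'
Match: False
Result: No


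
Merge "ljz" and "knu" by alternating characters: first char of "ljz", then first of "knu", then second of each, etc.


String 1: 'ljz'
String 2: 'knu'
Operation: alternate characters
Pairs: 'l'+'k', 'j'+'n', 'z'+'u'
Result: lkjnzu


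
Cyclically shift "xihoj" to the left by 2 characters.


Input: 'xihoj', shift = 2
Operation: split at index 2 and swap parts
Front part s[0:2] = 'xi'
Back part s[2:] = 'hoj'
Rotated = back + front = 'hoj' + 'xi'
Result: hojxi


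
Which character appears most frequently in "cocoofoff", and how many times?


Input: 'cocoofoff'
Operation: tally each character
Counts: 'c':2, 'f':3, 'o':4
Maximum: 'o' appears 4 times


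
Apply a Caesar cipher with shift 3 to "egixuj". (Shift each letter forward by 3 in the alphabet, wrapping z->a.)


Input: 'egixuj', shift = 3
Operation: for each letter, (position + 3) mod 26
Mapping: 'e'(4+3=7)->'h', 'g'(6+3=9)->'j', 'i'(8+3=11)->'l', 'x'(23+3=26, 26 mod 26=0)->'a', 'u'(20+3=23)->'x', 'j'(9+3=12)->'m'
Result: hjlaxm


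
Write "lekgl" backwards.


Input string: 'lekgl'
Operation: reverse character order
Original order: 'l' -> 'e' -> 'k' -> 'g' -> 'l'
Reversed order: 'l' -> 'g' -> 'k' -> 'e' -> 'l'
Result: lgkel


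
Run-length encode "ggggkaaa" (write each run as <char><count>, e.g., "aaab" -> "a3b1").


Input: 'ggggkaaa'
Operation: identify consecutive runs
Runs: 'gggg' -> g4, 'k' -> k1, 'aaa' -> a3
Encoded: g4k1a3


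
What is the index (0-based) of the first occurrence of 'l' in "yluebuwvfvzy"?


Input string: 'yluebuwvfvzy'
Target: 'l'
Scanning left to right: s[0]='y', s[1]='l'
First match at index: 1


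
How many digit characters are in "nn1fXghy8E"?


Input string: 'nn1fXghy8E'
Operation: count digit characters (0-9)
Scan: 'n', 'n', '1'(digit), 'f', 'X', 'g', 'h', 'y', '8'(digit), 'E'
Digits found: 2
Result: 2


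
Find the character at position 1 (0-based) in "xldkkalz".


Input string: 'xldkkalz'
Operation: get character at index 1
Index mapping: s[0]='x', s[1]='l'
Result: 'l'


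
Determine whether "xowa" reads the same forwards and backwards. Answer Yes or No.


Input string: 'xowa'
Reversed: 'awox'
Compare pairs: s[0]='x' vs s[3]='a' (mismatch), s[1]='o' vs s[2]='w' (mismatch)
Palindrome: No


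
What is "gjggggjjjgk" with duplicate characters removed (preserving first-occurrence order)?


Input: 'gjggggjjjgk'
Operation: keep first occurrence of each character
Scan: s[0]='g' new -> keep; s[1]='j' new -> keep; s[2]='g' seen -> skip; s[3]='g' seen -> skip; s[4]='g' seen -> skip; s[5]='g' seen -> skip; s[6]='j' seen -> skip; s[7]='j' seen -> skip; s[8]='j' seen -> skip; s[9]='g' seen -> skip; s[10]='k' new -> keep
Result: gjk


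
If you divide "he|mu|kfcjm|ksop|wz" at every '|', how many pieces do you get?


Input string: 'he|mu|kfcjm|ksop|wz'
Delimiter: '|'
Split result: 'he', 'mu', 'kfcjm', 'ksop', 'wz'
Number of parts: 5


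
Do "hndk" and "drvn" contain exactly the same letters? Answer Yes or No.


String 1: 'hndk' -> sorted: 'dhkn'
String 2: 'drvn' -> sorted: 'dnrv'
Compare sorted forms: 'dhkn' != 'dnrv'
Anagram: No


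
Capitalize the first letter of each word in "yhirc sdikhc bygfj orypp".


Input string: 'yhirc sdikhc bygfj orypp'
Operation: capitalize first letter of each word
Word transformations: 'yhirc'->'Yhirc', 'sdikhc'->'Sdikhc', 'bygfj'->'Bygfj', 'orypp'->'Orypp'
Result: Yhirc Sdikhc Bygfj Orypp


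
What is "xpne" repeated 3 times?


Input string: 'xpne'
Operation: repeat 3 times
Concatenation: 'xpne' + 'xpne' + 'xpne'
Result: xpnexpnexpne


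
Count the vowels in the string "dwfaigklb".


Input string: 'dwfaigklb'
Operation: count vowels (a, e, i, o, u)
Scan: s[0]='d', s[1]='w', s[2]='f', s[3]='a' (vowel), s[4]='i' (vowel), s[5]='g', s[6]='k', s[7]='l', s[8]='b'
Vowels found: 2
Result: 2


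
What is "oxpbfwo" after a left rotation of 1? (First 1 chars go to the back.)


Input: 'oxpbfwo', shift = 1
Operation: split at index 1 and swap parts
Front part s[0:1] = 'o'
Back part s[1:] = 'xpbfwo'
Rotated = back + front = 'xpbfwo' + 'o'
Result: xpbfwoo


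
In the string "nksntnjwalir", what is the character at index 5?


Input string: 'nksntnjwalir'
Operation: get character at index 5
Index mapping: s[0]='n', s[1]='k', s[2]='s', s[3]='n', s[4]='t', s[5]='n'
Result: 'n'


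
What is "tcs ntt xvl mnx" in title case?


Input string: 'tcs ntt xvl mnx'
Operation: capitalize first letter of each word
Word transformations: 'tcs'->'Tcs', 'ntt'->'Ntt', 'xvl'->'Xvl', 'mnx'->'Mnx'
Result: Tcs Ntt Xvl Mnx


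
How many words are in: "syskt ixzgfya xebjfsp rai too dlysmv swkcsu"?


Input string: 'syskt ixzgfya xebjfsp rai too dlysmv swkcsu'
Operation: split by spaces
Words found: 'syskt', 'ixzgfya', 'xebjfsp', 'rai', 'too', 'dlysmv', 'swkcsu'
Word count: 7


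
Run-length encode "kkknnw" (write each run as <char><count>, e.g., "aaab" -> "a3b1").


Input: 'kkknnw'
Operation: identify consecutive runs
Runs: 'kkk' -> k3, 'nn' -> n2, 'w' -> w1
Encoded: k3n2w1


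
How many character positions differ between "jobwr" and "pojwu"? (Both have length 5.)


String 1: 'jobwr'
String 2: 'pojwu'
Compare each position: pos 0: 'j'!='p', pos 1: 'o'=='o', pos 2: 'b'!='j', pos 3: 'w'=='w', pos 4: 'r'!='u'
Differing positions: 3
Hamming distance: 3


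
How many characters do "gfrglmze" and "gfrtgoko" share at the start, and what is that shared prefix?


String 1: 'gfrglmze'
String 2: 'gfrtgoko'
Compare position by position:
pos 0: 'g' vs 'g' match
pos 1: 'f' vs 'f' match
pos 2: 'r' vs 'r' match
pos 3: 'g' vs 't' differ -> stop
Longest common prefix: "gfr" (length 3)


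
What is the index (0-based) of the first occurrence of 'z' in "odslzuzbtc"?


Input string: 'odslzuzbtc'
Target: 'z'
Scanning left to right: s[0]='o', s[1]='d', s[2]='s', s[3]='l', s[4]='z'
First match at index: 4


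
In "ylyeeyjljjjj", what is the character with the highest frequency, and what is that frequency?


Input: 'ylyeeyjljjjj'
Operation: tally each character
Counts: 'e':2, 'j':5, 'l':2, 'y':3
Maximum: 'j' appears 5 times


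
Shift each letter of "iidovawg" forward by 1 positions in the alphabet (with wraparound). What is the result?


Input: 'iidovawg', shift = 1
Operation: for each letter, (position + 1) mod 26
Mapping: 'i'(8+1=9)->'j', 'i'(8+1=9)->'j', 'd'(3+1=4)->'e', 'o'(14+1=15)->'p', 'v'(21+1=22)->'w', 'a'(0+1=1)->'b', 'w'(22+1=23)->'x', 'g'(6+1=7)->'h'
Result: jjepwbxh


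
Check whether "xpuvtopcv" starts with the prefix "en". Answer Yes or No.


Input string: 'xpuvtopcv'
Prefix to check: 'en'
First 2 characters of input: 'xp'
Match: False
Result: No


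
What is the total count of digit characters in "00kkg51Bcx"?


Input string: '00kkg51Bcx'
Operation: count digit characters (0-9)
Scan: '0'(digit), '0'(digit), 'k', 'k', 'g', '5'(digit), '1'(digit), 'B', 'c', 'x'
Digits found: 4
Result: 4


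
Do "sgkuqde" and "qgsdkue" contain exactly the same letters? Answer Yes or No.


String 1: 'sgkuqde' -> sorted: 'degkqsu'
String 2: 'qgsdkue' -> sorted: 'degkqsu'
Compare sorted forms: 'degkqsu' == 'degkqsu'
Anagram: Yes


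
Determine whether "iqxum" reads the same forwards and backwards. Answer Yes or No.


Input string: 'iqxum'
Reversed: 'muxqi'
Compare pairs: s[0]='i' vs s[4]='m' (mismatch), s[1]='q' vs s[3]='u' (mismatch)
Palindrome: No


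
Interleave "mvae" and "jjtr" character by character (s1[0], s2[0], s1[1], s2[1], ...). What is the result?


String 1: 'mvae'
String 2: 'jjtr'
Operation: alternate characters
Pairs: 'm'+'j', 'v'+'j', 'a'+'t', 'e'+'r'
Result: mjvjater


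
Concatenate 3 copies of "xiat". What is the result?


Input string: 'xiat'
Operation: repeat 3 times
Concatenation: 'xiat' + 'xiat' + 'xiat'
Result: xiatxiatxiat


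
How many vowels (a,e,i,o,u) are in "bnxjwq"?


Input string: 'bnxjwq'
Operation: count vowels (a, e, i, o, u)
Scan: s[0]='b', s[1]='n', s[2]='x', s[3]='j', s[4]='w', s[5]='q'
Vowels found: 0
Result: 0


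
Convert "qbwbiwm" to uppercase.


Input string: 'qbwbiwm'
Operation: convert each letter to uppercase
Mapping: 'q'->'Q', 'b'->'B', 'w'->'W', 'b'->'B', 'i'->'I', 'w'->'W', 'm'->'M'
Result: QBWBIWM


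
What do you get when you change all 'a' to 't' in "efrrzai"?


Input string: 'efrrzai'
Operation: replace 'a' with 't'
Positions of 'a': 5
After replacement: efrrzti


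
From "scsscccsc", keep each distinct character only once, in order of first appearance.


Input: 'scsscccsc'
Operation: keep first occurrence of each character
Scan: s[0]='s' new -> keep; s[1]='c' new -> keep; s[2]='s' seen -> skip; s[3]='s' seen -> skip; s[4]='c' seen -> skip; s[5]='c' seen -> skip; s[6]='c' seen -> skip; s[7]='s' seen -> skip; s[8]='c' seen -> skip
Result: sc


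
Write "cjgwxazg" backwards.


Input string: 'cjgwxazg'
Operation: reverse character order
Original order: 'c' -> 'j' -> 'g' -> 'w' -> 'x' -> 'a' -> 'z' -> 'g'
Reversed order: 'g' -> 'z' -> 'a' -> 'x' -> 'w' -> 'g' -> 'j' -> 'c'
Result: gzaxwgjc


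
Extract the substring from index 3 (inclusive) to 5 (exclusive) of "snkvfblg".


Input string: 'snkvfblg'
Operation: slice [3:5]
Extract characters: s[3]='v', s[4]='f'
Result: vf


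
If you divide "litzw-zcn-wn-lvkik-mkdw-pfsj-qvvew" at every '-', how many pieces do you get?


Input string: 'litzw-zcn-wn-lvkik-mkdw-pfsj-qvvew'
Delimiter: '-'
Split result: 'litzw', 'zcn', 'wn', 'lvkik', 'mkdw', 'pfsj', 'qvvew'
Number of parts: 7


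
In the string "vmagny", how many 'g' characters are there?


Input string: 'vmagny'
Target character: 'g'
Scan each position: s[3]='g'
Matches found at indices: 3
Total: 1


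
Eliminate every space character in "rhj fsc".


Input string: 'rhj fsc'
Operation: remove all spaces
Words: 'rhj', 'fsc'
Join without spaces: rhjfsc


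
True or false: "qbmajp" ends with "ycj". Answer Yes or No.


Input string: 'qbmajp'
Suffix to check: 'ycj'
Last 3 characters of input: 'ajp'
Match: False
Result: No


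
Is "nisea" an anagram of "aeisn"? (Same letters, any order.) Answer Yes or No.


String 1: 'aeisn' -> sorted: 'aeins'
String 2: 'nisea' -> sorted: 'aeins'
Compare sorted forms: 'aeins' == 'aeins'
Anagram: Yes


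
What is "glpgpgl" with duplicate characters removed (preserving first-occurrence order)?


Input: 'glpgpgl'
Operation: keep first occurrence of each character
Scan: s[0]='g' new -> keep; s[1]='l' new -> keep; s[2]='p' new -> keep; s[3]='g' seen -> skip; s[4]='p' seen -> skip; s[5]='g' seen -> skip; s[6]='l' seen -> skip
Result: glp


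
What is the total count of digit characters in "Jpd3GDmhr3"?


Input string: 'Jpd3GDmhr3'
Operation: count digit characters (0-9)
Scan: 'J', 'p', 'd', '3'(digit), 'G', 'D', 'm', 'h', 'r', '3'(digit)
Digits found: 2
Result: 2


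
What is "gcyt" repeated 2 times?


Input string: 'gcyt'
Operation: repeat 2 times
Concatenation: 'gcyt' + 'gcyt'
Result: gcytgcyt


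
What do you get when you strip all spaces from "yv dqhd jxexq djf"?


Input string: 'yv dqhd jxexq djf'
Operation: remove all spaces
Words: 'yv', 'dqhd', 'jxexq', 'djf'
Join without spaces: yvdqhdjxexqdjf


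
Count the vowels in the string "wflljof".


Input string: 'wflljof'
Operation: count vowels (a, e, i, o, u)
Scan: s[0]='w', s[1]='f', s[2]='l', s[3]='l', s[4]='j', s[5]='o' (vowel), s[6]='f'
Vowels found: 1
Result: 1


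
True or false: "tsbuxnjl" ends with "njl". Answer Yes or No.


Input string: 'tsbuxnjl'
Suffix to check: 'njl'
Last 3 characters of input: 'njl'
Match: True
Result: Yes


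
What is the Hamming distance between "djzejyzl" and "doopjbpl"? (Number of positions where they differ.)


String 1: 'djzejyzl'
String 2: 'doopjbpl'
Compare each position: pos 0: 'd'=='d', pos 1: 'j'!='o', pos 2: 'z'!='o', pos 3: 'e'!='p', pos 4: 'j'=='j', pos 5: 'y'!='b', pos 6: 'z'!='p', pos 7: 'l'=='l'
Differing positions: 5
Hamming distance: 5


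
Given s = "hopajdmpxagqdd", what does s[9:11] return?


Input string: 'hopajdmpxagqdd'
Operation: slice [9:11]
Extract characters: s[9]='a', s[10]='g'
Result: ag


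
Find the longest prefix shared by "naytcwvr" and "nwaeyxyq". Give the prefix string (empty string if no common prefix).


String 1: 'naytcwvr'
String 2: 'nwaeyxyq'
Compare position by position:
pos 0: 'n' vs 'n' match
pos 1: 'a' vs 'w' differ -> stop
Longest common prefix: "n" (length 1)


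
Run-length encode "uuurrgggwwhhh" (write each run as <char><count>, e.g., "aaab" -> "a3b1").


Input: 'uuurrgggwwhhh'
Operation: identify consecutive runs
Runs: 'uuu' -> u3, 'rr' -> r2, 'ggg' -> g3, 'ww' -> w2, 'hhh' -> h3
Encoded: u3r2g3w2h3


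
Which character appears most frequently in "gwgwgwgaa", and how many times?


Input: 'gwgwgwgaa'
Operation: tally each character
Counts: 'a':2, 'g':4, 'w':3
Maximum: 'g' appears 4 times


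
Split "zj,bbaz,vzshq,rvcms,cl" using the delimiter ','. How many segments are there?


Input string: 'zj,bbaz,vzshq,rvcms,cl'
Delimiter: ','
Split result: 'zj', 'bbaz', 'vzshq', 'rvcms', 'cl'
Number of parts: 5


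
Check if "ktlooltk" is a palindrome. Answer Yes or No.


Input string: 'ktlooltk'
Reversed: 'ktlooltk'
Compare pairs: s[0]='k' vs s[7]='k' (match), s[1]='t' vs s[6]='t' (match), s[2]='l' vs s[5]='l' (match), s[3]='o' vs s[4]='o' (match)
Palindrome: Yes


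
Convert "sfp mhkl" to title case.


Input string: 'sfp mhkl'
Operation: capitalize first letter of each word
Word transformations: 'sfp'->'Sfp', 'mhkl'->'Mhkl'
Result: Sfp Mhkl


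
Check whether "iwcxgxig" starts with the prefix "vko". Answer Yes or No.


Input string: 'iwcxgxig'
Prefix to check: 'vko'
First 3 characters of input: 'iwc'
Match: False
Result: No


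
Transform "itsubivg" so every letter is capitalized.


Input string: 'itsubivg'
Operation: convert each letter to uppercase
Mapping: 'i'->'I', 't'->'T', 's'->'S', 'u'->'U', 'b'->'B', 'i'->'I', 'v'->'V', 'g'->'G'
Result: ITSUBIVG


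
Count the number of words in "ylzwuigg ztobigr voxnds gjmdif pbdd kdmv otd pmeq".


Input string: 'ylzwuigg ztobigr voxnds gjmdif pbdd kdmv otd pmeq'
Operation: split by spaces
Words found: 'ylzwuigg', 'ztobigr', 'voxnds', 'gjmdif', 'pbdd', 'kdmv', 'otd', 'pmeq'
Word count: 8


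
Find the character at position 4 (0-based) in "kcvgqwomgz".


Input string: 'kcvgqwomgz'
Operation: get character at index 4
Index mapping: s[0]='k', s[1]='c', s[2]='v', s[3]='g', s[4]='q'
Result: 'q'


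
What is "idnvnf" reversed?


Input string: 'idnvnf'
Operation: reverse character order
Original order: 'i' -> 'd' -> 'n' -> 'v' -> 'n' -> 'f'
Reversed order: 'f' -> 'n' -> 'v' -> 'n' -> 'd' -> 'i'
Result: fnvndi


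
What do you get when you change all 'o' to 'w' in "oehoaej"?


Input string: 'oehoaej'
Operation: replace 'o' with 'w'
Positions of 'o': 0, 3
After replacement: wehwaej


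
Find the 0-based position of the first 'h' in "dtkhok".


Input string: 'dtkhok'
Target: 'h'
Scanning left to right: s[0]='d', s[1]='t', s[2]='k', s[3]='h'
First match at index: 3


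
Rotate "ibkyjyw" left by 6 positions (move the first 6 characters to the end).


Input: 'ibkyjyw', shift = 6
Operation: split at index 6 and swap parts
Front part s[0:6] = 'ibkyjy'
Back part s[6:] = 'w'
Rotated = back + front = 'w' + 'ibkyjy'
Result: wibkyjy


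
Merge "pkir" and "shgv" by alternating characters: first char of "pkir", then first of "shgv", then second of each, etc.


String 1: 'pkir'
String 2: 'shgv'
Operation: alternate characters
Pairs: 'p'+'s', 'k'+'h', 'i'+'g', 'r'+'v'
Result: pskhigrv


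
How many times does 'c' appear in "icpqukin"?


Input string: 'icpqukin'
Target character: 'c'
Scan each position: s[1]='c'
Matches found at indices: 1
Total: 1


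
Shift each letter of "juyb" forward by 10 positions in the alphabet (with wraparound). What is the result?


Input: 'juyb', shift = 10
Operation: for each letter, (position + 10) mod 26
Mapping: 'j'(9+10=19)->'t', 'u'(20+10=30, 30 mod 26=4)->'e', 'y'(24+10=34, 34 mod 26=8)->'i', 'b'(1+10=11)->'l'
Result: teil


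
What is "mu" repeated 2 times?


Input string: 'mu'
Operation: repeat 2 times
Concatenation: 'mu' + 'mu'
Result: mumu


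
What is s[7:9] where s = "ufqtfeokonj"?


Input string: 'ufqtfeokonj'
Operation: slice [7:9]
Extract characters: s[7]='k', s[8]='o'
Result: ko


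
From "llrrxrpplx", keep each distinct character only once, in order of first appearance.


Input: 'llrrxrpplx'
Operation: keep first occurrence of each character
Scan: s[0]='l' new -> keep; s[1]='l' seen -> skip; s[2]='r' new -> keep; s[3]='r' seen -> skip; s[4]='x' new -> keep; s[5]='r' seen -> skip; s[6]='p' new -> keep; s[7]='p' seen -> skip; s[8]='l' seen -> skip; s[9]='x' seen -> skip
Result: lrxp
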